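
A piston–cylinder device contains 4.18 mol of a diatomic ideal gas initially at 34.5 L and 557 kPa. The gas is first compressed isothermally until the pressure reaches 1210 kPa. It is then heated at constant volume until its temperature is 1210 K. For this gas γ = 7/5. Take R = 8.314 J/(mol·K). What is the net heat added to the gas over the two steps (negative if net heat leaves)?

T₁ = P₁V₁/(nR) = 557×34.5/(4.18×8.314) = 553 K.
Step 1 — Isothermal: T stays 553 K; PV = const ⇒ V₂ = 15.9 L, P₂ = 1210 kPa.
ΔU = 0 (ideal gas, T constant).
W = nRT ln(V₂/V₁) = 4.18×8.314×553×ln(0.460) = -14900 J.
Q = ΔU + W = -14900 J.
State after step 1: P = 1210 kPa, V = 15.9 L, T = 553 K.
Step 2 — Isochoric: V stays 15.9 L; P/T = const ⇒ T₂ = 1210 K, P₂ = 2650 kPa.
W = 0 (no volume change).
ΔU = nCvΔT = 4.18×20.8×(1210−553) = 57100 J.
Q = ΔU = 57100 J.
Net over both steps: W = -14900 J, Q = 42200 J, ΔU = 57100 J.

42200 J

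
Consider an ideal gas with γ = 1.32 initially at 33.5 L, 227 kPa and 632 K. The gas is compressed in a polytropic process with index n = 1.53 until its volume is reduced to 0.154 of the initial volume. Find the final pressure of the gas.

Polytropic n=1.53: T₂ = T₁(V₁/V₂)^(n−1) = 632×(6.49)^0.53 = 1700 K; P₂ = P₁(V₁/V₂)^n = 3970 kPa.

3970 kPa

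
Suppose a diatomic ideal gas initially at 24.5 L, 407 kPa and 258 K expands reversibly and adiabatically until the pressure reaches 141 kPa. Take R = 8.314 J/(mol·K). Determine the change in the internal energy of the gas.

-6510 J

n = P₁V₁/(RT₁) = 407×24.5/(8.314×258) = 4.65 mol.
Adiabatic: T₂/T₁ = (P₂/P₁)^((γ−1)/γ) ⇒ T₂ = 258×(0.346)^0.286 = 191 K; V₂ = 52.2 L.
For an ideal gas ΔU = nCvΔT with Cv = (5/2)R = 20.8 J/(mol·K).
ΔU = 4.65×20.8×(191−258) = -6510 J.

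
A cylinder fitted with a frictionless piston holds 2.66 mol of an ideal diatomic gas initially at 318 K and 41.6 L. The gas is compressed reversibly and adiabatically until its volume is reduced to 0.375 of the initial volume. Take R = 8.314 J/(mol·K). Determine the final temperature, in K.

471 K

P₁ = nRT₁/V₁ = 2.66×8.314×318/41.6 = 169 kPa.
Adiabatic: TV^(γ−1) = const ⇒ T₂ = 318×(2.67)^0.400 = 471 K; PV^γ = const ⇒ P₂ = 667 kPa.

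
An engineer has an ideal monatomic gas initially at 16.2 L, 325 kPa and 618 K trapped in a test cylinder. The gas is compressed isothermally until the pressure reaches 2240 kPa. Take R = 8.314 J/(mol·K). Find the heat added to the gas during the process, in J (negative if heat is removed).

-10200 J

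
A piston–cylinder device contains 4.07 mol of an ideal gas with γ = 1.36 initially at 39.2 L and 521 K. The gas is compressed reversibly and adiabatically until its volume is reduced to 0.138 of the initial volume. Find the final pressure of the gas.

P₁ = nRT₁/V₁ = 4.07×8.314×521/39.2 = 450 kPa.
Adiabatic: TV^(γ−1) = const ⇒ T₂ = 521×(7.25)^0.360 = 1060 K; PV^γ = const ⇒ P₂ = 6650 kPa.

6650 kPa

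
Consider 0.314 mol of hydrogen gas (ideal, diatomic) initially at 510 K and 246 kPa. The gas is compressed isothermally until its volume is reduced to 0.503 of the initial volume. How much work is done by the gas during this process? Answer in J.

V₁ = nRT₁/P₁ = 0.314×8.314×510/246 = 5.41 L.
Isothermal: T stays 510 K; PV = const ⇒ V₂ = 2.72 L, P₂ = 489 kPa.
W = nRT ln(V₂/V₁) = 0.314×8.314×510×ln(0.503) = -915 J.

-915 J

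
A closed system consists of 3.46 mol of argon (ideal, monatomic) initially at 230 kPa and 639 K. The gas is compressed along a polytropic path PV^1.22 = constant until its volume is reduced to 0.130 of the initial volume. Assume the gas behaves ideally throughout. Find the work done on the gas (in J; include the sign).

47300 J

V₁ = nRT₁/P₁ = 3.46×8.314×639/230 = 79.9 L.
Polytropic n=1.22: T₂ = T₁(V₁/V₂)^(n−1) = 639×(7.69)^0.22 = 1000 K; P₂ = P₁(V₁/V₂)^n = 2770 kPa.
W = (P₁V₁−P₂V₂)/(n−1) = (230×79.9−2770×10.4)/0.22 = -47300 J.
Work done on the gas = −W_by = 47300 J.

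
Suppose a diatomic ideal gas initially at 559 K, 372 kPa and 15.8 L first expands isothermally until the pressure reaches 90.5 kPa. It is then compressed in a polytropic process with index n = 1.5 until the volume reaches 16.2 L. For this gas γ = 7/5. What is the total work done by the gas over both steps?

-3470 J

n = P₁V₁/(RT₁) = 372×15.8/(8.314×559) = 1.26 mol.
Step 1 — Isothermal: T stays 559 K; PV = const ⇒ V₂ = 64.9 L, P₂ = 90.5 kPa.
ΔU = 0 (ideal gas, T constant).
W = nRT ln(V₂/V₁) = 1.26×8.314×559×ln(4.11) = 8310 J.
Q = ΔU + W = 8310 J.
State after step 1: P = 90.5 kPa, V = 64.9 L, T = 559 K.
Step 2 — Polytropic n=1.5: T₂ = T₁(V₁/V₂)^(n−1) = 559×(4.01)^0.50 = 1120 K; P₂ = P₁(V₁/V₂)^n = 726 kPa.
W = (P₁V₁−P₂V₂)/(n−1) = (90.5×64.9−726×16.2)/0.50 = -11800 J.
ΔU = nCvΔT = 1.26×20.8×(1120−559) = 14700 J.
Q = ΔU + W = 2950 J.
Net over both steps: W = -3470 J, Q = 11300 J, ΔU = 14700 J.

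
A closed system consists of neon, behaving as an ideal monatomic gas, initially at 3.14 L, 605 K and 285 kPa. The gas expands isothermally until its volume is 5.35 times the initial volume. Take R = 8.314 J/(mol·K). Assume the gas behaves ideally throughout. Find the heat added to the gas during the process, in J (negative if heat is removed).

n = P₁V₁/(RT₁) = 285×3.14/(8.314×605) = 0.178 mol.
Isothermal: T stays 605 K; PV = const ⇒ V₂ = 16.8 L, P₂ = 53.3 kPa.
ΔU = 0 (ideal gas, T constant).
W = nRT ln(V₂/V₁) = 0.178×8.314×605×ln(5.35) = 1500 J.
Q = ΔU + W = 1500 J.

1500 J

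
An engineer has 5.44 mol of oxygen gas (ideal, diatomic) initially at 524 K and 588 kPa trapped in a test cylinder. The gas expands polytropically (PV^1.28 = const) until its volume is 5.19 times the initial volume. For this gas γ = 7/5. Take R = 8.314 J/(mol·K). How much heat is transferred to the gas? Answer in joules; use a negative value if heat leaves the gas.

9380 J

V₁ = nRT₁/P₁ = 5.44×8.314×524/588 = 40.3 L.
Polytropic n=1.28: T₂ = T₁(V₁/V₂)^(n−1) = 524×(0.193)^0.28 = 330 K; P₂ = P₁(V₁/V₂)^n = 71.4 kPa.
W = (P₁V₁−P₂V₂)/(n−1) = (588×40.3−71.4×209)/0.28 = 31300 J.
ΔU = nCvΔT = 5.44×20.8×(330−524) = -21900 J.
Q = ΔU + W = 9380 J.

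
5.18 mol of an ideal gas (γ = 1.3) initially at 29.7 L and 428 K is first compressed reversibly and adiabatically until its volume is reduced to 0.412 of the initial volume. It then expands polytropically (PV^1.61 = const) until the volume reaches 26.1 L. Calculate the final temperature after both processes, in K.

P₁ = nRT₁/V₁ = 5.18×8.314×428/29.7 = 621 kPa.
Step 1 — Adiabatic: TV^(γ−1) = const ⇒ T₂ = 428×(2.43)^0.300 = 558 K; PV^γ = const ⇒ P₂ = 1970 kPa.
ΔU = nCvΔT = 5.18×27.7×(558−428) = 18700 J.
Q = 0 for an adiabatic process, so W = −ΔU = -18700 J.
State after step 1: P = 1970 kPa, V = 12.2 L, T = 558 K.
Step 2 — Polytropic n=1.61: T₂ = T₁(V₁/V₂)^(n−1) = 558×(0.469)^0.61 = 352 K; P₂ = P₁(V₁/V₂)^n = 580 kPa.
W = (P₁V₁−P₂V₂)/(n−1) = (1970×12.2−580×26.1)/0.61 = 14600 J.
ΔU = nCvΔT = 5.18×27.7×(352−558) = -29700 J.
Q = ΔU + W = -15100 J.
Net over both steps: W = -4140 J, Q = -15100 J, ΔU = -10900 J.

352 K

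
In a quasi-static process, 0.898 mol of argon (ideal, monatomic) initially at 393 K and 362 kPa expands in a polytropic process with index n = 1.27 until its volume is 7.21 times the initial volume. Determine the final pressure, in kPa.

V₁ = nRT₁/P₁ = 0.898×8.314×393/362 = 8.11 L.
Polytropic n=1.27: T₂ = T₁(V₁/V₂)^(n−1) = 393×(0.139)^0.27 = 231 K; P₂ = P₁(V₁/V₂)^n = 29.5 kPa.

29.5 kPa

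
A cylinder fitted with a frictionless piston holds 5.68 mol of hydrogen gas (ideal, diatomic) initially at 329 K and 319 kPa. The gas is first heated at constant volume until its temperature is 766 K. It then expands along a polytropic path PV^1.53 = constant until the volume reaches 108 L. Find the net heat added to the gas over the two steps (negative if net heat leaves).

44000 J

V₁ = nRT₁/P₁ = 5.68×8.314×329/319 = 48.7 L.
Step 1 — Isochoric: V stays 48.7 L; P/T = const ⇒ T₂ = 766 K, P₂ = 743 kPa.
W = 0 (no volume change).
ΔU = nCvΔT = 5.68×20.8×(766−329) = 51600 J.
Q = ΔU = 51600 J.
State after step 1: P = 743 kPa, V = 48.7 L, T = 766 K.
Step 2 — Polytropic n=1.53: T₂ = T₁(V₁/V₂)^(n−1) = 766×(0.451)^0.53 = 502 K; P₂ = P₁(V₁/V₂)^n = 220 kPa.
W = (P₁V₁−P₂V₂)/(n−1) = (743×48.7−220×108)/0.53 = 23500 J.
ΔU = nCvΔT = 5.68×20.8×(502−766) = -31100 J.
Q = ΔU + W = -7640 J.
Net over both steps: W = 23500 J, Q = 44000 J, ΔU = 20500 J.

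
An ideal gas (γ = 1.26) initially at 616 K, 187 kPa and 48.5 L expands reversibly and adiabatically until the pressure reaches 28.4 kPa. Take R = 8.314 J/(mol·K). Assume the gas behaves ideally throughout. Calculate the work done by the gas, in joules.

11200 J

n = P₁V₁/(RT₁) = 187×48.5/(8.314×616) = 1.77 mol.
Adiabatic: T₂/T₁ = (P₂/P₁)^((γ−1)/γ) ⇒ T₂ = 616×(0.152)^0.206 = 418 K; V₂ = 216 L.
ΔU = nCvΔT = 1.77×32.0×(418−616) = -11200 J.
Q = 0 for an adiabatic process, so W = −ΔU = 11200 J.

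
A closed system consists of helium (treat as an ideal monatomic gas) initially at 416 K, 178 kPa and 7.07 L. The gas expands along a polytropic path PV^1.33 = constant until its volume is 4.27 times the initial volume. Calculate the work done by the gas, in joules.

1450 J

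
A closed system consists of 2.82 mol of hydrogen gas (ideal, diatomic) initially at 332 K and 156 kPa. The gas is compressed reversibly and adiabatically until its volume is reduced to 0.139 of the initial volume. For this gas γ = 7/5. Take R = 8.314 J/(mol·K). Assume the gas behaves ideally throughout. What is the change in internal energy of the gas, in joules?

23400 J

V₁ = nRT₁/P₁ = 2.82×8.314×332/156 = 49.9 L.
Adiabatic: TV^(γ−1) = const ⇒ T₂ = 332×(7.19)^0.400 = 731 K; PV^γ = const ⇒ P₂ = 2470 kPa.
For an ideal gas ΔU = nCvΔT with Cv = (5/2)R = 20.8 J/(mol·K).
ΔU = 2.82×20.8×(731−332) = 23400 J.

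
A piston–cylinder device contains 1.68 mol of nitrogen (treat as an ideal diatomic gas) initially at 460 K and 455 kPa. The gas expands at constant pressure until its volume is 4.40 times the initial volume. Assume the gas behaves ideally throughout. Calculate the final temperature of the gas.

V₁ = nRT₁/P₁ = 1.68×8.314×460/455 = 14.1 L.
Isobaric: P stays 455 kPa; V/T = const ⇒ T₂ = 2020 K, V₂ = 62.1 L.

2020 K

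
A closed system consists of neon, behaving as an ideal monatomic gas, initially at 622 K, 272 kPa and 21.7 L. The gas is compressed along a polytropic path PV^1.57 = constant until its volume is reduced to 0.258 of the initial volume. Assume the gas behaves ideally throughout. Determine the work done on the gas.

12100 J

n = P₁V₁/(RT₁) = 272×21.7/(8.314×622) = 1.14 mol.
Polytropic n=1.57: T₂ = T₁(V₁/V₂)^(n−1) = 622×(3.88)^0.57 = 1350 K; P₂ = P₁(V₁/V₂)^n = 2280 kPa.
W = (P₁V₁−P₂V₂)/(n−1) = (272×21.7−2280×5.60)/0.57 = -12100 J.
Work done on the gas = −W_by = 12100 J.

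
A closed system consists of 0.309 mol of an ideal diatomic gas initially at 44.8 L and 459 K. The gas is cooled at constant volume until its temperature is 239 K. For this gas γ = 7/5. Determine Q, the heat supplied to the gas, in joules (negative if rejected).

-1410 J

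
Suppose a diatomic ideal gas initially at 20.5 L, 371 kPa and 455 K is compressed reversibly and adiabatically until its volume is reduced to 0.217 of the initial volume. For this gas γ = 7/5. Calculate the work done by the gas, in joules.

n = P₁V₁/(RT₁) = 371×20.5/(8.314×455) = 2.01 mol.
Adiabatic: TV^(γ−1) = const ⇒ T₂ = 455×(4.61)^0.400 = 838 K; PV^γ = const ⇒ P₂ = 3150 kPa.
ΔU = nCvΔT = 2.01×20.8×(838−455) = 16000 J.
Q = 0 for an adiabatic process, so W = −ΔU = -16000 J.

-16000 J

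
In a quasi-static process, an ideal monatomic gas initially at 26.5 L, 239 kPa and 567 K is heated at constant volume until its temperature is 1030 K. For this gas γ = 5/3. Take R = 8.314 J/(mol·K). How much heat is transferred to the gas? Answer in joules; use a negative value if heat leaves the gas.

7760 J

n = P₁V₁/(RT₁) = 239×26.5/(8.314×567) = 1.34 mol.
Isochoric: V stays 26.5 L; P/T = const ⇒ T₂ = 1030 K, P₂ = 434 kPa.
W = 0 (no volume change).
ΔU = nCvΔT = 1.34×12.5×(1030−567) = 7760 J.
Q = ΔU = 7760 J.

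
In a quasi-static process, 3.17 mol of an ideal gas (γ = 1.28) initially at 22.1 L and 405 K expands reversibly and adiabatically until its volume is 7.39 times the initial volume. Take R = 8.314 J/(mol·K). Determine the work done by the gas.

16300 J

P₁ = nRT₁/V₁ = 3.17×8.314×405/22.1 = 483 kPa.
Adiabatic: TV^(γ−1) = const ⇒ T₂ = 405×(0.135)^0.280 = 231 K; PV^γ = const ⇒ P₂ = 37.3 kPa.
ΔU = nCvΔT = 3.17×29.7×(231−405) = -16300 J.
Q = 0 for an adiabatic process, so W = −ΔU = 16300 J.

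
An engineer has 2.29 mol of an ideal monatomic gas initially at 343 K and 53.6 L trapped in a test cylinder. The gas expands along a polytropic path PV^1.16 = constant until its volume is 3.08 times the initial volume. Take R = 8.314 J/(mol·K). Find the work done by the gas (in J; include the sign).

P₁ = nRT₁/V₁ = 2.29×8.314×343/53.6 = 122 kPa.
Polytropic n=1.16: T₂ = T₁(V₁/V₂)^(n−1) = 343×(0.325)^0.16 = 287 K; P₂ = P₁(V₁/V₂)^n = 33.0 kPa.
W = (P₁V₁−P₂V₂)/(n−1) = (122×53.6−33.0×165)/0.16 = 6720 J.

6720 J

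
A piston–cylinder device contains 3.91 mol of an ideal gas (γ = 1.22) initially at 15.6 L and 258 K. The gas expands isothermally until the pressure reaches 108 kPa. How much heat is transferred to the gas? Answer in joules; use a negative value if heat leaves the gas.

13500 J

P₁ = nRT₁/V₁ = 3.91×8.314×258/15.6 = 538 kPa.
Isothermal: T stays 258 K; PV = const ⇒ V₂ = 77.7 L, P₂ = 108 kPa.
ΔU = 0 (ideal gas, T constant).
W = nRT ln(V₂/V₁) = 3.91×8.314×258×ln(4.98) = 13500 J.
Q = ΔU + W = 13500 J.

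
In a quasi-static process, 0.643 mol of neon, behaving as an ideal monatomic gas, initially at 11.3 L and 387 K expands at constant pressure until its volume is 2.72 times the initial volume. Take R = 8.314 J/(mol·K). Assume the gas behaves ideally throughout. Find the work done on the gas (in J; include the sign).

P₁ = nRT₁/V₁ = 0.643×8.314×387/11.3 = 183 kPa.
Isobaric: P stays 183 kPa; V/T = const ⇒ T₂ = 1050 K, V₂ = 30.7 L.
W = PΔV = 183×(30.7−11.3) kPa·L = 3560 J.
Work done on the gas = −W_by = -3560 J.

-3560 J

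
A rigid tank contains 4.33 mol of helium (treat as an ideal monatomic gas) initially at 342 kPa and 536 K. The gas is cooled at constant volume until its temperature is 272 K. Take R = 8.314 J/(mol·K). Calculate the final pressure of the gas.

V₁ = nRT₁/P₁ = 4.33×8.314×536/342 = 56.4 L.
Isochoric: V stays 56.4 L; P/T = const ⇒ T₂ = 272 K, P₂ = 174 kPa.

174 kPa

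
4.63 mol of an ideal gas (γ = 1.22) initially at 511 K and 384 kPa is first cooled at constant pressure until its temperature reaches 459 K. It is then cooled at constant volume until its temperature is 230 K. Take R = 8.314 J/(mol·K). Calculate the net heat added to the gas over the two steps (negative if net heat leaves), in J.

-51200 J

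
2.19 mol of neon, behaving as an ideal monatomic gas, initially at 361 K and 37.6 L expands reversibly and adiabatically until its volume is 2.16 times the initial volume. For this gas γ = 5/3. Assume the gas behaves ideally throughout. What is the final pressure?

48.4 kPa

P₁ = nRT₁/V₁ = 2.19×8.314×361/37.6 = 175 kPa.
Adiabatic: TV^(γ−1) = const ⇒ T₂ = 361×(0.463)^0.667 = 216 K; PV^γ = const ⇒ P₂ = 48.4 kPa.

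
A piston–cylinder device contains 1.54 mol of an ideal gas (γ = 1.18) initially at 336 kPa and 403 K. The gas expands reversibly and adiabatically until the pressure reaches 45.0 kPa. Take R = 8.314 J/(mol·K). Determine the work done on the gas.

-7570 J

V₁ = nRT₁/P₁ = 1.54×8.314×403/336 = 15.4 L.
Adiabatic: T₂/T₁ = (P₂/P₁)^((γ−1)/γ) ⇒ T₂ = 403×(0.134)^0.153 = 297 K; V₂ = 84.4 L.
ΔU = nCvΔT = 1.54×46.2×(297−403) = -7570 J.
Q = 0 for an adiabatic process, so W = −ΔU = 7570 J.
Work done on the gas = −W_by = -7570 J.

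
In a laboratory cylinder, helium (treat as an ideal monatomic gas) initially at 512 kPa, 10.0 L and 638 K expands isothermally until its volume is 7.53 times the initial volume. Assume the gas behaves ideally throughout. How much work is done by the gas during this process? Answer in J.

10300 J

n = P₁V₁/(RT₁) = 512×10.0/(8.314×638) = 0.965 mol.
Isothermal: T stays 638 K; PV = const ⇒ V₂ = 75.3 L, P₂ = 68.0 kPa.
W = nRT ln(V₂/V₁) = 0.965×8.314×638×ln(7.53) = 10300 J.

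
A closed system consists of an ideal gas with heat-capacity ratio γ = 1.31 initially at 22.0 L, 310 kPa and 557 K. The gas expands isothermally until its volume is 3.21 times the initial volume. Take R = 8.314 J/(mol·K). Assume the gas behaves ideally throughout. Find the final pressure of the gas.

96.6 kPa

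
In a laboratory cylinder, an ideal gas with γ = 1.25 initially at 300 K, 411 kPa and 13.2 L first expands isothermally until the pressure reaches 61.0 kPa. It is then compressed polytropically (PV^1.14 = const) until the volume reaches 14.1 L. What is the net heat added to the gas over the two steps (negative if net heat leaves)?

n = P₁V₁/(RT₁) = 411×13.2/(8.314×300) = 2.18 mol.
Step 1 — Isothermal: T stays 300 K; PV = const ⇒ V₂ = 88.9 L, P₂ = 61.0 kPa.
ΔU = 0 (ideal gas, T constant).
W = nRT ln(V₂/V₁) = 2.18×8.314×300×ln(6.74) = 10300 J.
Q = ΔU + W = 10300 J.
State after step 1: P = 61.0 kPa, V = 88.9 L, T = 300 K.
Step 2 — Polytropic n=1.14: T₂ = T₁(V₁/V₂)^(n−1) = 300×(6.31)^0.14 = 388 K; P₂ = P₁(V₁/V₂)^n = 498 kPa.
W = (P₁V₁−P₂V₂)/(n−1) = (61.0×88.9−498×14.1)/0.14 = -11400 J.
ΔU = nCvΔT = 2.18×33.3×(388−300) = 6380 J.
Q = ΔU + W = -5020 J.
Net over both steps: W = -1050 J, Q = 5330 J, ΔU = 6380 J.

5330 J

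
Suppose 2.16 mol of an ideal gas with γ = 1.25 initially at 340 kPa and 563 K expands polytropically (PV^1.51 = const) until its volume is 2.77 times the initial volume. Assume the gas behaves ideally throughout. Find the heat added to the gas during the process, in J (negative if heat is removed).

V₁ = nRT₁/P₁ = 2.16×8.314×563/340 = 29.7 L.
Polytropic n=1.51: T₂ = T₁(V₁/V₂)^(n−1) = 563×(0.361)^0.51 = 335 K; P₂ = P₁(V₁/V₂)^n = 73.0 kPa.
W = (P₁V₁−P₂V₂)/(n−1) = (340×29.7−73.0×82.4)/0.51 = 8030 J.
ΔU = nCvΔT = 2.16×33.3×(335−563) = -16400 J.
Q = ΔU + W = -8360 J.

-8360 J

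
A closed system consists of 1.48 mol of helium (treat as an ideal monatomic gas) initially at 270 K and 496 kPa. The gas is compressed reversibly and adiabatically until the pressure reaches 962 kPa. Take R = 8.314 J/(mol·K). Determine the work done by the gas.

-1510 J

V₁ = nRT₁/P₁ = 1.48×8.314×270/496 = 6.70 L.
Adiabatic: T₂/T₁ = (P₂/P₁)^((γ−1)/γ) ⇒ T₂ = 270×(1.94)^0.400 = 352 K; V₂ = 4.50 L.
ΔU = nCvΔT = 1.48×12.5×(352−270) = 1510 J.
Q = 0 for an adiabatic process, so W = −ΔU = -1510 J.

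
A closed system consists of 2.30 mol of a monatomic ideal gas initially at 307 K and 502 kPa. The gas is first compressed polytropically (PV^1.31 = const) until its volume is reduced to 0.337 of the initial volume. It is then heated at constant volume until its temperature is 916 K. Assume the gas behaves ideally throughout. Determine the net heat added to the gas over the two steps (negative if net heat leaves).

9870 J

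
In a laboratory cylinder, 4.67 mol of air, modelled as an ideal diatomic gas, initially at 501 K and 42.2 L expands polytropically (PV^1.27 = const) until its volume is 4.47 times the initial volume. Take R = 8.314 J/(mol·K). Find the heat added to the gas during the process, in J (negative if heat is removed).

7790 J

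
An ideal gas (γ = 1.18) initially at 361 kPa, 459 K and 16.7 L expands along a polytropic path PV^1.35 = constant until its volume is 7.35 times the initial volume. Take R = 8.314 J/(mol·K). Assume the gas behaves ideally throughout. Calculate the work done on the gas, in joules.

-8660 J

n = P₁V₁/(RT₁) = 361×16.7/(8.314×459) = 1.58 mol.
Polytropic n=1.35: T₂ = T₁(V₁/V₂)^(n−1) = 459×(0.136)^0.35 = 228 K; P₂ = P₁(V₁/V₂)^n = 24.4 kPa.
W = (P₁V₁−P₂V₂)/(n−1) = (361×16.7−24.4×123)/0.35 = 8660 J.
Work done on the gas = −W_by = -8660 J.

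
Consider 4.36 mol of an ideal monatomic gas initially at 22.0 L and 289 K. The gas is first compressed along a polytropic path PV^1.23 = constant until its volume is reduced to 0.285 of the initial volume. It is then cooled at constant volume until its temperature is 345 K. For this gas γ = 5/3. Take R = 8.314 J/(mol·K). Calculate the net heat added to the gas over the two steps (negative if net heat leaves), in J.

P₁ = nRT₁/V₁ = 4.36×8.314×289/22.0 = 476 kPa.
Step 1 — Polytropic n=1.23: T₂ = T₁(V₁/V₂)^(n−1) = 289×(3.51)^0.23 = 386 K; P₂ = P₁(V₁/V₂)^n = 2230 kPa.
W = (P₁V₁−P₂V₂)/(n−1) = (476×22.0−2230×6.27)/0.23 = -15200 J.
ΔU = nCvΔT = 4.36×12.5×(386−289) = 5260 J.
Q = ΔU + W = -9990 J.
State after step 1: P = 2230 kPa, V = 6.27 L, T = 386 K.
Step 2 — Isochoric: V stays 6.27 L; P/T = const ⇒ T₂ = 345 K, P₂ = 1990 kPa.
W = 0 (no volume change).
ΔU = nCvΔT = 4.36×12.5×(345−386) = -2210 J.
Q = ΔU = -2210 J.
Net over both steps: W = -15200 J, Q = -12200 J, ΔU = 3040 J.

-12200 J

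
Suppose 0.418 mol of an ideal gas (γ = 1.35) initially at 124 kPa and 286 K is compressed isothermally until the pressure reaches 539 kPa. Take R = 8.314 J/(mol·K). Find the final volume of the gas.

1.84 L

V₁ = nRT₁/P₁ = 0.418×8.314×286/124 = 8.02 L.
Isothermal: T stays 286 K; PV = const ⇒ V₂ = 1.84 L, P₂ = 539 kPa.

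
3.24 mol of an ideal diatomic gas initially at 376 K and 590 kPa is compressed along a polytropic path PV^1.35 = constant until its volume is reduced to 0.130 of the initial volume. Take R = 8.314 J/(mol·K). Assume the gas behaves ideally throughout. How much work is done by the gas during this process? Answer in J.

-30200 J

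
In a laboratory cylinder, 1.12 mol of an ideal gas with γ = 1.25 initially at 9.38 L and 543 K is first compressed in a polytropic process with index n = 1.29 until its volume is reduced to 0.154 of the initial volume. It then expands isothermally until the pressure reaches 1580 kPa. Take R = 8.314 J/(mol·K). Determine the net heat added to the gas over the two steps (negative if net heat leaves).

P₁ = nRT₁/V₁ = 1.12×8.314×543/9.38 = 539 kPa.
Step 1 — Polytropic n=1.29: T₂ = T₁(V₁/V₂)^(n−1) = 543×(6.49)^0.29 = 934 K; P₂ = P₁(V₁/V₂)^n = 6020 kPa.
W = (P₁V₁−P₂V₂)/(n−1) = (539×9.38−6020×1.44)/0.29 = -12600 J.
ΔU = nCvΔT = 1.12×33.3×(934−543) = 14600 J.
Q = ΔU + W = 2010 J.
State after step 1: P = 6020 kPa, V = 1.44 L, T = 934 K.
Step 2 — Isothermal: T stays 934 K; PV = const ⇒ V₂ = 5.51 L, P₂ = 1580 kPa.
ΔU = 0 (ideal gas, T constant).
W = nRT ln(V₂/V₁) = 1.12×8.314×934×ln(3.81) = 11600 J.
Q = ΔU + W = 11600 J.
Net over both steps: W = -921 J, Q = 13600 J, ΔU = 14600 J.

13600 J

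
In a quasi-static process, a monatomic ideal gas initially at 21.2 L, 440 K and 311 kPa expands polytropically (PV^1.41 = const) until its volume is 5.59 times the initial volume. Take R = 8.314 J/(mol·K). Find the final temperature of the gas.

217 K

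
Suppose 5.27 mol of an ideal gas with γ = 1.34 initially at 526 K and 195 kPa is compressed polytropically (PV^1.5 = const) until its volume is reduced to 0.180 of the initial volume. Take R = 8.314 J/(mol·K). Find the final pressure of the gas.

2550 kPa

V₁ = nRT₁/P₁ = 5.27×8.314×526/195 = 118 L.
Polytropic n=1.5: T₂ = T₁(V₁/V₂)^(n−1) = 526×(5.56)^0.50 = 1240 K; P₂ = P₁(V₁/V₂)^n = 2550 kPa.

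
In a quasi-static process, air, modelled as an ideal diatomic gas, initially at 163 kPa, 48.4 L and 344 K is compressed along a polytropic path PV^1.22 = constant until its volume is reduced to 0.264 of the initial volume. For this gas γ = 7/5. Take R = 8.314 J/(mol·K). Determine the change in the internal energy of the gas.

6710 J

n = P₁V₁/(RT₁) = 163×48.4/(8.314×344) = 2.76 mol.
Polytropic n=1.22: T₂ = T₁(V₁/V₂)^(n−1) = 344×(3.79)^0.22 = 461 K; P₂ = P₁(V₁/V₂)^n = 828 kPa.
For an ideal gas ΔU = nCvΔT with Cv = (5/2)R = 20.8 J/(mol·K).
ΔU = 2.76×20.8×(461−344) = 6710 J.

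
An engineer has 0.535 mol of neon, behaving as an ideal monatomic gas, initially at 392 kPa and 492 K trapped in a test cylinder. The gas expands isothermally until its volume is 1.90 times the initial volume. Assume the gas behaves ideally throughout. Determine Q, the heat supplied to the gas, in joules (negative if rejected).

1400 J

V₁ = nRT₁/P₁ = 0.535×8.314×492/392 = 5.58 L.
Isothermal: T stays 492 K; PV = const ⇒ V₂ = 10.6 L, P₂ = 206 kPa.
ΔU = 0 (ideal gas, T constant).
W = nRT ln(V₂/V₁) = 0.535×8.314×492×ln(1.90) = 1400 J.
Q = ΔU + W = 1400 J.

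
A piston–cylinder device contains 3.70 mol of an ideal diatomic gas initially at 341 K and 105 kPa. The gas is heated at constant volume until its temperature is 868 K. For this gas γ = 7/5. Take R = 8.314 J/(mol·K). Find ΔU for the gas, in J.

40500 J

V₁ = nRT₁/P₁ = 3.70×8.314×341/105 = 99.9 L.
Isochoric: V stays 99.9 L; P/T = const ⇒ T₂ = 868 K, P₂ = 267 kPa.
For an ideal gas ΔU = nCvΔT with Cv = (5/2)R = 20.8 J/(mol·K).
ΔU = 3.70×20.8×(868−341) = 40500 J.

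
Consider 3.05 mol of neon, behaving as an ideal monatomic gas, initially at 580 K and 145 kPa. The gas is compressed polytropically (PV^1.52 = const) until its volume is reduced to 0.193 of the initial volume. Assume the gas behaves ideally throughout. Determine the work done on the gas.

V₁ = nRT₁/P₁ = 3.05×8.314×580/145 = 101 L.
Polytropic n=1.52: T₂ = T₁(V₁/V₂)^(n−1) = 580×(5.18)^0.52 = 1360 K; P₂ = P₁(V₁/V₂)^n = 1770 kPa.
W = (P₁V₁−P₂V₂)/(n−1) = (145×101−1770×19.6)/0.52 = -38300 J.
Work done on the gas = −W_by = 38300 J.

38300 J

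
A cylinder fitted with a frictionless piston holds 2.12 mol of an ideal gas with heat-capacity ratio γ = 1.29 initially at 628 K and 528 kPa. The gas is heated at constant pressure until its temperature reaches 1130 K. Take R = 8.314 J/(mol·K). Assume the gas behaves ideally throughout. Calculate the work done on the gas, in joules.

-8850 J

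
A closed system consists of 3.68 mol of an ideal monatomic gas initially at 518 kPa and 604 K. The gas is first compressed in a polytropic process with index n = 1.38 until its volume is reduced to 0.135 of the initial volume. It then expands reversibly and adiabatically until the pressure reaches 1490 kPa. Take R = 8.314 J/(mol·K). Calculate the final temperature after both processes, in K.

653 K

V₁ = nRT₁/P₁ = 3.68×8.314×604/518 = 35.7 L.
Step 1 — Polytropic n=1.38: T₂ = T₁(V₁/V₂)^(n−1) = 604×(7.41)^0.38 = 1290 K; P₂ = P₁(V₁/V₂)^n = 8210 kPa.
W = (P₁V₁−P₂V₂)/(n−1) = (518×35.7−8210×4.82)/0.38 = -55500 J.
ΔU = nCvΔT = 3.68×12.5×(1290−604) = 31600 J.
Q = ΔU + W = -23800 J.
State after step 1: P = 8210 kPa, V = 4.82 L, T = 1290 K.
Step 2 — Adiabatic: T₂/T₁ = (P₂/P₁)^((γ−1)/γ) ⇒ T₂ = 1290×(0.181)^0.400 = 653 K; V₂ = 13.4 L.
ΔU = nCvΔT = 3.68×12.5×(653−1290) = -29400 J.
Q = 0 for an adiabatic process, so W = −ΔU = 29400 J.
Net over both steps: W = -26100 J, Q = -23800 J, ΔU = 2250 J.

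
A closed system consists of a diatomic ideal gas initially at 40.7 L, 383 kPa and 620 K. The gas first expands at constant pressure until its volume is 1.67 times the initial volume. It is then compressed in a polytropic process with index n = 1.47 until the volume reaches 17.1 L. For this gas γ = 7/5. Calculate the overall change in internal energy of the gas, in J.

85500 J

n = P₁V₁/(RT₁) = 383×40.7/(8.314×620) = 3.02 mol.
Step 1 — Isobaric: P stays 383 kPa; V/T = const ⇒ T₂ = 1040 K, V₂ = 68.0 L.
W = PΔV = 383×(68.0−40.7) kPa·L = 10400 J.
ΔU = nCvΔT = 3.02×20.8×(1040−620) = 26100 J.
Q = ΔU + W = nCpΔT = 36600 J.
State after step 1: P = 383 kPa, V = 68.0 L, T = 1040 K.
Step 2 — Polytropic n=1.47: T₂ = T₁(V₁/V₂)^(n−1) = 1040×(3.97)^0.47 = 1980 K; P₂ = P₁(V₁/V₂)^n = 2910 kPa.
W = (P₁V₁−P₂V₂)/(n−1) = (383×68.0−2910×17.1)/0.47 = -50600 J.
ΔU = nCvΔT = 3.02×20.8×(1980−1040) = 59400 J.
Q = ΔU + W = 8850 J.
Net over both steps: W = -40100 J, Q = 45400 J, ΔU = 85500 J.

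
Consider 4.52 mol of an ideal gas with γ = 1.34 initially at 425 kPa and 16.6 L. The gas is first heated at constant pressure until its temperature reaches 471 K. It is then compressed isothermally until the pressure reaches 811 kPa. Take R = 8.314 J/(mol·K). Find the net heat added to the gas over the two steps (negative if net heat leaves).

30500 J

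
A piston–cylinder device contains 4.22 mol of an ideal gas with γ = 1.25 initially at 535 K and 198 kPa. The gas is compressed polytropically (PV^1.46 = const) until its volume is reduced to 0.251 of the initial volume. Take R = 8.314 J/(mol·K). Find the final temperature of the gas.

V₁ = nRT₁/P₁ = 4.22×8.314×535/198 = 94.8 L.
Polytropic n=1.46: T₂ = T₁(V₁/V₂)^(n−1) = 535×(3.98)^0.46 = 1010 K; P₂ = P₁(V₁/V₂)^n = 1490 kPa.

1010 K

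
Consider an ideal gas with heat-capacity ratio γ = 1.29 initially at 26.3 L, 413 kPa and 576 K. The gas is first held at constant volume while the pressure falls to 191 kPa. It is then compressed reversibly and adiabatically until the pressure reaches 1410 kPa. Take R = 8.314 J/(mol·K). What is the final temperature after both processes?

418 K

n = P₁V₁/(RT₁) = 413×26.3/(8.314×576) = 2.27 mol.
Step 1 — Isochoric: V stays 26.3 L; P/T = const ⇒ T₂ = 266 K, P₂ = 191 kPa.
W = 0 (no volume change).
ΔU = nCvΔT = 2.27×28.7×(266−576) = -20100 J.
Q = ΔU = -20100 J.
State after step 1: P = 191 kPa, V = 26.3 L, T = 266 K.
Step 2 — Adiabatic: T₂/T₁ = (P₂/P₁)^((γ−1)/γ) ⇒ T₂ = 266×(7.38)^0.225 = 418 K; V₂ = 5.58 L.
ΔU = nCvΔT = 2.27×28.7×(418−266) = 9830 J.
Q = 0 for an adiabatic process, so W = −ΔU = -9830 J.
Net over both steps: W = -9830 J, Q = -20100 J, ΔU = -10300 J.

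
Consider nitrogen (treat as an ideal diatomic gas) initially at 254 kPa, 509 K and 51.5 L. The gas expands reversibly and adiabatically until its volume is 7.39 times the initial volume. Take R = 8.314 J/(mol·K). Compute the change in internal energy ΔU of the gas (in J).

n = P₁V₁/(RT₁) = 254×51.5/(8.314×509) = 3.09 mol.
Adiabatic: TV^(γ−1) = const ⇒ T₂ = 509×(0.135)^0.400 = 229 K; PV^γ = const ⇒ P₂ = 15.4 kPa.
For an ideal gas ΔU = nCvΔT with Cv = (5/2)R = 20.8 J/(mol·K).
ΔU = 3.09×20.8×(229−509) = -18000 J.

-18000 J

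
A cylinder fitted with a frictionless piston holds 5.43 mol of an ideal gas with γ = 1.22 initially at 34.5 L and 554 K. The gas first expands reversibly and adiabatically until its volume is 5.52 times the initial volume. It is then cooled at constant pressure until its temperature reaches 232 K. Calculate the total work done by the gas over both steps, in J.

28900 J

P₁ = nRT₁/V₁ = 5.43×8.314×554/34.5 = 725 kPa.
Step 1 — Adiabatic: TV^(γ−1) = const ⇒ T₂ = 554×(0.181)^0.220 = 380 K; PV^γ = const ⇒ P₂ = 90.2 kPa.
ΔU = nCvΔT = 5.43×37.8×(380−554) = -35600 J.
Q = 0 for an adiabatic process, so W = −ΔU = 35600 J.
State after step 1: P = 90.2 kPa, V = 190 L, T = 380 K.
Step 2 — Isobaric: P stays 90.2 kPa; V/T = const ⇒ T₂ = 232 K, V₂ = 116 L.
W = PΔV = 90.2×(116−190) kPa·L = -6700 J.
ΔU = nCvΔT = 5.43×37.8×(232−380) = -30500 J.
Q = ΔU + W = nCpΔT = -37200 J.
Net over both steps: W = 28900 J, Q = -37200 J, ΔU = -66100 J.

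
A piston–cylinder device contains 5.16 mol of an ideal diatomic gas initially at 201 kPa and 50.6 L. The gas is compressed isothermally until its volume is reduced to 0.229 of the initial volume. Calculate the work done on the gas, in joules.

15000 J

T₁ = P₁V₁/(nR) = 201×50.6/(5.16×8.314) = 237 K.
Isothermal: T stays 237 K; PV = const ⇒ V₂ = 11.6 L, P₂ = 878 kPa.
W = nRT ln(V₂/V₁) = 5.16×8.314×237×ln(0.229) = -15000 J.
Work done on the gas = −W_by = 15000 J.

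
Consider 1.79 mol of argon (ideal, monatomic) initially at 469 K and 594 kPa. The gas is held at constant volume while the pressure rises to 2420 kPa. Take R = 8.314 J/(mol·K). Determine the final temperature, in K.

V₁ = nRT₁/P₁ = 1.79×8.314×469/594 = 11.8 L.
Isochoric: V stays 11.8 L; P/T = const ⇒ T₂ = 1910 K, P₂ = 2420 kPa.

1910 K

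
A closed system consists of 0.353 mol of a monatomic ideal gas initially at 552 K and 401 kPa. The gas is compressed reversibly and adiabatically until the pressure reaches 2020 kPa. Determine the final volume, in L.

1.53 L

V₁ = nRT₁/P₁ = 0.353×8.314×552/401 = 4.04 L.
Adiabatic: T₂/T₁ = (P₂/P₁)^((γ−1)/γ) ⇒ T₂ = 552×(5.04)^0.400 = 1050 K; V₂ = 1.53 L.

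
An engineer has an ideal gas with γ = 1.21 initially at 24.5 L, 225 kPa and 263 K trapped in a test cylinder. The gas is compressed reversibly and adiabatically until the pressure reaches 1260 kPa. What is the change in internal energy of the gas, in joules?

9150 J

n = P₁V₁/(RT₁) = 225×24.5/(8.314×263) = 2.52 mol.
Adiabatic: T₂/T₁ = (P₂/P₁)^((γ−1)/γ) ⇒ T₂ = 263×(5.60)^0.174 = 355 K; V₂ = 5.90 L.
For an ideal gas ΔU = nCvΔT with Cv = R/(γ−1) = 39.6 J/(mol·K).
ΔU = 2.52×39.6×(355−263) = 9150 J.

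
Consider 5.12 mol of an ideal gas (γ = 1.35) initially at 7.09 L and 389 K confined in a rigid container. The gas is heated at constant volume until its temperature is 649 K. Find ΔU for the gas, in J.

31600 J

P₁ = nRT₁/V₁ = 5.12×8.314×389/7.09 = 2340 kPa.
Isochoric: V stays 7.09 L; P/T = const ⇒ T₂ = 649 K, P₂ = 3900 kPa.
For an ideal gas ΔU = nCvΔT with Cv = R/(γ−1) = 23.8 J/(mol·K).
ΔU = 5.12×23.8×(649−389) = 31600 J.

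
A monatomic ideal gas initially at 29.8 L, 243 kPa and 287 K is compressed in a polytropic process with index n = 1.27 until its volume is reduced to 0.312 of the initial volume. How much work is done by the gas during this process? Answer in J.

n = P₁V₁/(RT₁) = 243×29.8/(8.314×287) = 3.03 mol.
Polytropic n=1.27: T₂ = T₁(V₁/V₂)^(n−1) = 287×(3.21)^0.27 = 393 K; P₂ = P₁(V₁/V₂)^n = 1070 kPa.
W = (P₁V₁−P₂V₂)/(n−1) = (243×29.8−1070×9.30)/0.27 = -9910 J.

-9910 J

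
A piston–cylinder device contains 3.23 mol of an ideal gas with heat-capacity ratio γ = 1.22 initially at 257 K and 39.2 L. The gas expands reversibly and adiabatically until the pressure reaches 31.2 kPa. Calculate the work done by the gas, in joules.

P₁ = nRT₁/V₁ = 3.23×8.314×257/39.2 = 176 kPa.
Adiabatic: T₂/T₁ = (P₂/P₁)^((γ−1)/γ) ⇒ T₂ = 257×(0.177)^0.180 = 188 K; V₂ = 162 L.
ΔU = nCvΔT = 3.23×37.8×(188−257) = -8410 J.
Q = 0 for an adiabatic process, so W = −ΔU = 8410 J.

8410 J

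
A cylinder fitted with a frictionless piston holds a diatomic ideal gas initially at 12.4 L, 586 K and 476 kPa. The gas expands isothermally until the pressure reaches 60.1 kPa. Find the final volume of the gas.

98.2 L

Isothermal: T stays 586 K; PV = const ⇒ V₂ = 98.2 L, P₂ = 60.1 kPa.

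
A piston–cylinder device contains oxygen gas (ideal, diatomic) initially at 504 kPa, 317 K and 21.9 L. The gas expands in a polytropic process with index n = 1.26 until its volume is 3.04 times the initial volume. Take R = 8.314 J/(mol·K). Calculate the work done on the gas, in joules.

n = P₁V₁/(RT₁) = 504×21.9/(8.314×317) = 4.19 mol.
Polytropic n=1.26: T₂ = T₁(V₁/V₂)^(n−1) = 317×(0.329)^0.26 = 237 K; P₂ = P₁(V₁/V₂)^n = 124 kPa.
W = (P₁V₁−P₂V₂)/(n−1) = (504×21.9−124×66.6)/0.26 = 10700 J.
Work done on the gas = −W_by = -10700 J.

-10700 J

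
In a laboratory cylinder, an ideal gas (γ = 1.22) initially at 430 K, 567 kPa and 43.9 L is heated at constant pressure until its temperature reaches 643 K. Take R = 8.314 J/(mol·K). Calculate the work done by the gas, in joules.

12300 J

n = P₁V₁/(RT₁) = 567×43.9/(8.314×430) = 6.96 mol.
Isobaric: P stays 567 kPa; V/T = const ⇒ T₂ = 643 K, V₂ = 65.6 L.
W = PΔV = 567×(65.6−43.9) kPa·L = 12300 J.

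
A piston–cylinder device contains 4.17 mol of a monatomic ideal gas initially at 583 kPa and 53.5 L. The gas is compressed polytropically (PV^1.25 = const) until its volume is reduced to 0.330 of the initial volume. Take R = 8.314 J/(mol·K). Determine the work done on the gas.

39800 J

T₁ = P₁V₁/(nR) = 583×53.5/(4.17×8.314) = 900 K.
Polytropic n=1.25: T₂ = T₁(V₁/V₂)^(n−1) = 900×(3.03)^0.25 = 1190 K; P₂ = P₁(V₁/V₂)^n = 2330 kPa.
W = (P₁V₁−P₂V₂)/(n−1) = (583×53.5−2330×17.7)/0.25 = -39800 J.
Work done on the gas = −W_by = 39800 J.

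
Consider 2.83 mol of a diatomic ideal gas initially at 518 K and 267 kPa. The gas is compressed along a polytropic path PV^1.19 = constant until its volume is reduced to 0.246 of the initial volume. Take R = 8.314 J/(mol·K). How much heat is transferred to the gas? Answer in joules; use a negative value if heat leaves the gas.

V₁ = nRT₁/P₁ = 2.83×8.314×518/267 = 45.6 L.
Polytropic n=1.19: T₂ = T₁(V₁/V₂)^(n−1) = 518×(4.07)^0.19 = 676 K; P₂ = P₁(V₁/V₂)^n = 1420 kPa.
W = (P₁V₁−P₂V₂)/(n−1) = (267×45.6−1420×11.2)/0.19 = -19600 J.
ΔU = nCvΔT = 2.83×20.8×(676−518) = 9300 J.
Q = ΔU + W = -10300 J.

-10300 J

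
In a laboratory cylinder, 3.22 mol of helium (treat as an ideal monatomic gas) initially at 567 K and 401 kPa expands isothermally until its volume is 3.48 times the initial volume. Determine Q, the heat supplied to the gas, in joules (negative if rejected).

V₁ = nRT₁/P₁ = 3.22×8.314×567/401 = 37.9 L.
Isothermal: T stays 567 K; PV = const ⇒ V₂ = 132 L, P₂ = 115 kPa.
ΔU = 0 (ideal gas, T constant).
W = nRT ln(V₂/V₁) = 3.22×8.314×567×ln(3.48) = 18900 J.
Q = ΔU + W = 18900 J.

18900 J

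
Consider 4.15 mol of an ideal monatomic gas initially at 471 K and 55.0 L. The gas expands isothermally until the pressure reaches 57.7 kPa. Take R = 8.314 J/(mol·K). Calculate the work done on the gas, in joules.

-26500 J

P₁ = nRT₁/V₁ = 4.15×8.314×471/55.0 = 295 kPa.
Isothermal: T stays 471 K; PV = const ⇒ V₂ = 282 L, P₂ = 57.7 kPa.
W = nRT ln(V₂/V₁) = 4.15×8.314×471×ln(5.12) = 26500 J.
Work done on the gas = −W_by = -26500 J.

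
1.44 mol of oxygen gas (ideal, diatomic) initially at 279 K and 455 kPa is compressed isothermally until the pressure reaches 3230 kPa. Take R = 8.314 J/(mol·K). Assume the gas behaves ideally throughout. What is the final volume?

V₁ = nRT₁/P₁ = 1.44×8.314×279/455 = 7.34 L.
Isothermal: T stays 279 K; PV = const ⇒ V₂ = 1.03 L, P₂ = 3230 kPa.

1.03 L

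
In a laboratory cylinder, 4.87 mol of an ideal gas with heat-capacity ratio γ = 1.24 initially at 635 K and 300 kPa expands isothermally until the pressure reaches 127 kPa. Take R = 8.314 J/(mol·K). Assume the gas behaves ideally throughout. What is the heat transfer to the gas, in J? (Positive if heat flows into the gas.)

V₁ = nRT₁/P₁ = 4.87×8.314×635/300 = 85.7 L.
Isothermal: T stays 635 K; PV = const ⇒ V₂ = 202 L, P₂ = 127 kPa.
ΔU = 0 (ideal gas, T constant).
W = nRT ln(V₂/V₁) = 4.87×8.314×635×ln(2.36) = 22100 J.
Q = ΔU + W = 22100 J.

22100 J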